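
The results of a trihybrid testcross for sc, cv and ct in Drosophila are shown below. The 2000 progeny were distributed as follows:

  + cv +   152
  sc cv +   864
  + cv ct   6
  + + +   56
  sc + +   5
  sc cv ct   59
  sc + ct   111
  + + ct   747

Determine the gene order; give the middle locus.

The two most frequent reciprocal classes, sc cv + and + + ct, are the parental types, so the F1 was sc cv + / + + ct.
The two rarest classes, sc + + and + cv ct, are the double crossovers. Comparing them with the parentals, only the cv allele has switched, so cv is the middle locus and the order is ct – cv – sc.

cv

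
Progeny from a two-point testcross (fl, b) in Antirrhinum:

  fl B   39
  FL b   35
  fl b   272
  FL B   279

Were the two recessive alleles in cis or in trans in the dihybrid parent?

cis

The two most frequent classes are FL B (279) and fl b (272); these are the parental (non-recombinant) types.
So the F1 carried FL B on one chromosome and fl b on the other — the recessive alleles are on the same chromosome (cis / coupling).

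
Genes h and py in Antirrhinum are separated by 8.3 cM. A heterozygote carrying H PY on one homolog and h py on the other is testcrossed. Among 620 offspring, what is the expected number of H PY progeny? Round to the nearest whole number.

A map distance of 8.3 cM corresponds to a recombination frequency of 0.083.
The F1 is H PY / h py, so H PY is a parental gamete class with expected frequency (1 − r)/2 = 0.917/2 = 0.4585.
Expected number = 0.4585 × 620 = 284.27 ≈ 284.

284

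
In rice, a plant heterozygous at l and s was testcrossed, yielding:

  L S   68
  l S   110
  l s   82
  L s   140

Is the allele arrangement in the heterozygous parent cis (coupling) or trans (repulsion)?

The two most frequent classes are L s (140) and l S (110); these are the parental (non-recombinant) types.
So the F1 carried L s on one chromosome and l S on the other — the recessive alleles are on opposite chromosomes (trans / repulsion).

trans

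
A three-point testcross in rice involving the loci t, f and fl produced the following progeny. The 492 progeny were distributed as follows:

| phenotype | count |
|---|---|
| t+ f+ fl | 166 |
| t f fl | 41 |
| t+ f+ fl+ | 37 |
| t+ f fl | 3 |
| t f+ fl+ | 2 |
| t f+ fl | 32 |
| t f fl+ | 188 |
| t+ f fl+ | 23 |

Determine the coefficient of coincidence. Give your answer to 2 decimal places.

The two most frequent reciprocal classes, t f fl+ and t+ f+ fl, are the parental types, so the F1 was t f fl+ / t+ f+ fl.
The two rarest classes, t f+ fl+ and t+ f fl, are the double crossovers. Comparing them with the parentals, only the f allele has switched, so f is the middle locus and the order is fl – f – t.
fl–f: (78 + 5)/492 = 0.1687; f–t: (55 + 5)/492 = 0.1220.
Expected DCO frequency = 0.1687 × 0.1220 ≈ 0.02058; observed = 5/492 ≈ 0.01016.
Coefficient of coincidence = 0.01016/0.02058 ≈ 0.49.

0.49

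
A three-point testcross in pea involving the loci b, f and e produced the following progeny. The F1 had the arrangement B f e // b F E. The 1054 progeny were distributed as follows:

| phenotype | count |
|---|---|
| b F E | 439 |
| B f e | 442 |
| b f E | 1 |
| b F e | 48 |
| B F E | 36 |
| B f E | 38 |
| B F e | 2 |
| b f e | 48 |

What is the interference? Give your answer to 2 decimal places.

The two rarest classes, B F e and b f E, are the double crossovers. Comparing them with the parentals, only the f allele has switched, so f is the middle locus and the order is b – f – e.
b–f: (84 + 3)/1054 = 0.0825; f–e: (86 + 3)/1054 = 0.0844.
Expected DCO frequency = 0.0825 × 0.0844 ≈ 0.00696; observed = 3/1054 ≈ 0.00285.
Coefficient of coincidence = 0.00285/0.00696 ≈ 0.41; interference = 1 − 0.41 = 0.59.

0.59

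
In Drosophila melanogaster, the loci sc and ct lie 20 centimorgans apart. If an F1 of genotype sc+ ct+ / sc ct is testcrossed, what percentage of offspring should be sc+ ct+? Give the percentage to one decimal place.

A map distance of 20 centimorgans corresponds to a recombination frequency of 0.200.
The F1 is sc+ ct+ / sc ct, so sc+ ct+ is a parental gamete class with expected frequency (1 − r)/2 = 0.800/2 = 0.4000.
That is 0.4000 = 40.0% of the progeny.

40.0%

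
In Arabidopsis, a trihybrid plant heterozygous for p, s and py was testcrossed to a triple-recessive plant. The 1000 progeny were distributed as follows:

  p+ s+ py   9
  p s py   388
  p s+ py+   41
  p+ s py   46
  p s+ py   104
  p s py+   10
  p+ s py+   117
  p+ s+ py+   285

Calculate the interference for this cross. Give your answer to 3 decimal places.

0.253

The two most frequent reciprocal classes, p+ s+ py+ and p s py, are the parental types, so the F1 was p+ s+ py+ / p s py.
The two rarest classes, p+ s+ py and p s py+, are the double crossovers. Comparing them with the parentals, only the py allele has switched, so py is the middle locus and the order is p – py – s.
p–py: (87 + 19)/1000 = 0.1060; py–s: (221 + 19)/1000 = 0.2400.
Expected DCO frequency = 0.1060 × 0.2400 ≈ 0.02544; observed = 19/1000 ≈ 0.01900.
Coefficient of coincidence = 0.01900/0.02544 ≈ 0.747; interference = 1 − 0.747 = 0.253.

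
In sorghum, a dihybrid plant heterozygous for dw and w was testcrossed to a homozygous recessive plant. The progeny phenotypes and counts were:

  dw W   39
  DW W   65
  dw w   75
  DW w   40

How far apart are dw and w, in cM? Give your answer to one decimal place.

The two most frequent classes, DW W (65) and dw w (75), are the parental types, so the F1 was DW W / dw w.
The recombinant classes are DW w and dw W: 40 + 39 = 79.
Recombination frequency = 79/219 = 0.3607 ≈ 36.1%, i.e. 36.1 cM.

36.1 cM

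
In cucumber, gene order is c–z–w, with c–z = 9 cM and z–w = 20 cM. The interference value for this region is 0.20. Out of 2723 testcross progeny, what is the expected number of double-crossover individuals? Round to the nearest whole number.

39

Map distances give recombination frequencies of 0.090 and 0.200 for the two intervals.
With interference 0.20 (so coincidence = 0.80), expected double-crossover frequency = 0.090 × 0.200 × 0.80 = 0.01440.
Expected number = 0.01440 × 2723 = 39.21 ≈ 39.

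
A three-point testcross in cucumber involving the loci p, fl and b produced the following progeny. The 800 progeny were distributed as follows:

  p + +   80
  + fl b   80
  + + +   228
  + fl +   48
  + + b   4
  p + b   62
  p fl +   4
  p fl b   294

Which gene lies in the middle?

b

The two most frequent reciprocal classes, + + + and p fl b, are the parental types, so the F1 was + + + / p fl b.
The two rarest classes, + + b and p fl +, are the double crossovers. Comparing them with the parentals, only the b allele has switched, so b is the middle locus and the order is p – b – fl.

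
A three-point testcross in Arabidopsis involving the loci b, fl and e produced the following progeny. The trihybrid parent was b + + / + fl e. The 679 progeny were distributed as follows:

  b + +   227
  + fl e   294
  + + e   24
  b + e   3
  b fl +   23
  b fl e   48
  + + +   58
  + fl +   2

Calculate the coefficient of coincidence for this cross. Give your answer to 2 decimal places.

The two rarest classes, b + e and + fl +, are the double crossovers. Comparing them with the parentals, only the e allele has switched, so e is the middle locus and the order is fl – e – b.
fl–e: (47 + 5)/679 = 0.0766; e–b: (106 + 5)/679 = 0.1635.
Expected DCO frequency = 0.0766 × 0.1635 ≈ 0.01252; observed = 5/679 ≈ 0.00736.
Coefficient of coincidence = 0.00736/0.01252 ≈ 0.59.

0.59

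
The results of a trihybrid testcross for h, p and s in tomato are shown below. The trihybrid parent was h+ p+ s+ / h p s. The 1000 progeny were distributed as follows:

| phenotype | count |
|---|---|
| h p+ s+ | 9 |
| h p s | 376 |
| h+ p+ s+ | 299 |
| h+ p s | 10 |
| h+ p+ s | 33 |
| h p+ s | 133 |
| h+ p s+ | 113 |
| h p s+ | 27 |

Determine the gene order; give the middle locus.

h

The two rarest classes, h p+ s+ and h+ p s, are the double crossovers. Comparing them with the parentals, only the h allele has switched, so h is the middle locus and the order is p – h – s.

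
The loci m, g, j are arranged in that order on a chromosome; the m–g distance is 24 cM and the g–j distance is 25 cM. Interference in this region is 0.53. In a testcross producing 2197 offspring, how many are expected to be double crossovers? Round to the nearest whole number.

Map distances give recombination frequencies of 0.240 and 0.250 for the two intervals.
With interference 0.53 (so coincidence = 0.47), expected double-crossover frequency = 0.240 × 0.250 × 0.47 = 0.02820.
Expected number = 0.02820 × 2197 = 61.96 ≈ 62.

62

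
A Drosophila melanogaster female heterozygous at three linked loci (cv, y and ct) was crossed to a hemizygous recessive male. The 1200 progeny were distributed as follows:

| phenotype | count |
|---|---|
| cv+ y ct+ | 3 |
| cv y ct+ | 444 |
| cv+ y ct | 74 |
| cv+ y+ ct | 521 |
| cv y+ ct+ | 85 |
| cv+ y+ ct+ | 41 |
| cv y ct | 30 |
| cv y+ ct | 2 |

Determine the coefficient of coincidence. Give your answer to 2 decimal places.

The two most frequent reciprocal classes, cv+ y+ ct and cv y ct+, are the parental types, so the F1 was cv+ y+ ct / cv y ct+.
The two rarest classes, cv y+ ct and cv+ y ct+, are the double crossovers. Comparing them with the parentals, only the cv allele has switched, so cv is the middle locus and the order is y – cv – ct.
y–cv: (159 + 5)/1200 = 0.1367; cv–ct: (71 + 5)/1200 = 0.0633.
Expected DCO frequency = 0.1367 × 0.0633 ≈ 0.00865; observed = 5/1200 ≈ 0.00417.
Coefficient of coincidence = 0.00417/0.00865 ≈ 0.48.

0.48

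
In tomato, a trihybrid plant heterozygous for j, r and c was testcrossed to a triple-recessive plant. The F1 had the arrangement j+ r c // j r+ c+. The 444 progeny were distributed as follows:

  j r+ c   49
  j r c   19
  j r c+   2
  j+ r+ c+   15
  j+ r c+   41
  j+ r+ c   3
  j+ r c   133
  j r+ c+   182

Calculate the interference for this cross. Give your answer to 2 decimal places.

0.40

The two rarest classes, j+ r+ c and j r c+, are the double crossovers. Comparing them with the parentals, only the r allele has switched, so r is the middle locus and the order is j – r – c.
j–r: (34 + 5)/444 = 0.0878; r–c: (90 + 5)/444 = 0.2140.
Expected DCO frequency = 0.0878 × 0.2140 ≈ 0.01879; observed = 5/444 ≈ 0.01126.
Coefficient of coincidence = 0.01126/0.01879 ≈ 0.60; interference = 1 − 0.60 = 0.40.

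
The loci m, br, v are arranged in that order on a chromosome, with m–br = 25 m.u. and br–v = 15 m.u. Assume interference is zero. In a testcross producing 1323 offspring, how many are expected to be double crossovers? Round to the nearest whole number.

Map distances give recombination frequencies of 0.250 and 0.150 for the two intervals.
With no interference, expected double-crossover frequency = 0.250 × 0.150 = 0.03750.
Expected number = 0.03750 × 1323 = 49.61 ≈ 50.

50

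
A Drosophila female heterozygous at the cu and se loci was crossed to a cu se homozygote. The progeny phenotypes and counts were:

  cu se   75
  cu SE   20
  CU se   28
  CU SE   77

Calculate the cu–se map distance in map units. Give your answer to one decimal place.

The two most frequent classes, CU SE (77) and cu se (75), are the parental types, so the F1 was CU SE / cu se.
The recombinant classes are CU se and cu SE: 28 + 20 = 48.
Recombination frequency = 48/200 = 0.2400 ≈ 24.0%, i.e. 24.0 map units.

24.0 map units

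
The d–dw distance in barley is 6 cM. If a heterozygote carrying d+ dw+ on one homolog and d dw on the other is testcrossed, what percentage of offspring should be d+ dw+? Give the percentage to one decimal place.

A map distance of 6 cM corresponds to a recombination frequency of 0.060.
The F1 is d+ dw+ / d dw, so d+ dw+ is a parental gamete class with expected frequency (1 − r)/2 = 0.940/2 = 0.4700.
That is 0.4700 = 47.0% of the progeny.

47.0%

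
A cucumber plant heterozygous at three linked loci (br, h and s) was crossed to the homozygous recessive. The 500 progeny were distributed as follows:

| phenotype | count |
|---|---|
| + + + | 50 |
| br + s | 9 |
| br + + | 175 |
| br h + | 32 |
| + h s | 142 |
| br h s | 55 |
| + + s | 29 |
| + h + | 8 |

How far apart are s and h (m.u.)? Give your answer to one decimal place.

15.6 m.u.

The two most frequent reciprocal classes, + h s and br + +, are the parental types, so the F1 was + h s / br + +.
The two rarest classes, + h + and br + s, are the double crossovers. Comparing them with the parentals, only the s allele has switched, so s is the middle locus and the order is br – s – h.
Crossovers in the s–h interval produce the single-crossover classes + + s and br h + (29 + 32 = 61) plus the double crossovers (17).
RF(s–h) = (61 + 17) / 500 = 78/500 = 0.1560 → 15.6 m.u.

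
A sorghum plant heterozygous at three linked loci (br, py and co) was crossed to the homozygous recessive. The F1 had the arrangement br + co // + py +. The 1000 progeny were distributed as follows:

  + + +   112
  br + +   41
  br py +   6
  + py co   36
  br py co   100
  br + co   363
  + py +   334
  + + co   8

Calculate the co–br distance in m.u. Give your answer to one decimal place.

The two rarest classes, + + co and br py +, are the double crossovers. Comparing them with the parentals, only the br allele has switched, so br is the middle locus and the order is py – br – co.
Crossovers in the br–co interval produce the single-crossover classes br + + and + py co (41 + 36 = 77) plus the double crossovers (14).
RF(br–co) = (77 + 14) / 1000 = 91/1000 = 0.0910 → 9.1 m.u.

9.1 m.u.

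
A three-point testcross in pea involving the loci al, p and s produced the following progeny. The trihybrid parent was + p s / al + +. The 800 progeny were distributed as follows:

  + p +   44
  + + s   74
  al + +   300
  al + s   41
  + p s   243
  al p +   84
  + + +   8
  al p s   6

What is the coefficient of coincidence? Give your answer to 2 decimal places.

0.66

The two rarest classes, al p s and + + +, are the double crossovers. Comparing them with the parentals, only the al allele has switched, so al is the middle locus and the order is s – al – p.
s–al: (85 + 14)/800 = 0.1237; al–p: (158 + 14)/800 = 0.2150.
Expected DCO frequency = 0.1237 × 0.2150 ≈ 0.02660; observed = 14/800 ≈ 0.01750.
Coefficient of coincidence = 0.01750/0.02660 ≈ 0.66.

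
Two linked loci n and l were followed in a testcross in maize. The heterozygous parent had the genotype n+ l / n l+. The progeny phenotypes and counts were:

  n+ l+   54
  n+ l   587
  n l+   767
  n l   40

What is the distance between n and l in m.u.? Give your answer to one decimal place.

6.5 m.u.

The recombinant classes are n+ l+ and n l: 54 + 40 = 94.
Recombination frequency = 94/1448 = 0.0649 ≈ 6.5%, i.e. 6.5 m.u.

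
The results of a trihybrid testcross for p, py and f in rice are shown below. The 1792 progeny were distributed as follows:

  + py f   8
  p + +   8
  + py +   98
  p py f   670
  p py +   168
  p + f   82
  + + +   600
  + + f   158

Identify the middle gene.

p

The two most frequent reciprocal classes, + + + and p py f, are the parental types, so the F1 was + + + / p py f.
The two rarest classes, p + + and + py f, are the double crossovers. Comparing them with the parentals, only the p allele has switched, so p is the middle locus and the order is py – p – f.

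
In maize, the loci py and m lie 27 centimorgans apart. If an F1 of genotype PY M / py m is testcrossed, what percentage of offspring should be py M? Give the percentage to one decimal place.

13.5%

A map distance of 27 centimorgans corresponds to a recombination frequency of 0.270.
The F1 is PY M / py m, so py M is a recombinant gamete class with expected frequency r/2 = 0.270/2 = 0.1350.
That is 0.1350 = 13.5% of the progeny.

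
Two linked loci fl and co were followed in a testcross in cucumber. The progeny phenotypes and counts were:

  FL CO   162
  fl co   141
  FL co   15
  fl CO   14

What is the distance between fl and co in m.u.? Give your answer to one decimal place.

The two most frequent classes, FL CO (162) and fl co (141), are the parental types, so the F1 was FL CO / fl co.
The recombinant classes are FL co and fl CO: 15 + 14 = 29.
Recombination frequency = 29/332 = 0.0873 ≈ 8.7%, i.e. 8.7 m.u.

8.7 m.u.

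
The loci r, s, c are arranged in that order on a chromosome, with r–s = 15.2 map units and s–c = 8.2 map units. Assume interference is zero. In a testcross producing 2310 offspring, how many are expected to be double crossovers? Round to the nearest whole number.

29

Map distances give recombination frequencies of 0.152 and 0.082 for the two intervals.
With no interference, expected double-crossover frequency = 0.152 × 0.082 = 0.01246.
Expected number = 0.01246 × 2310 = 28.79 ≈ 29.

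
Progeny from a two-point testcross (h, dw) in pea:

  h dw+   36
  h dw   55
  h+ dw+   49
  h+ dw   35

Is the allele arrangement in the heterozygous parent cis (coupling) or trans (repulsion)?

The two most frequent classes are h+ dw+ (49) and h dw (55); these are the parental (non-recombinant) types.
So the F1 carried h+ dw+ on one chromosome and h dw on the other — the recessive alleles are on the same chromosome (cis / coupling).

cis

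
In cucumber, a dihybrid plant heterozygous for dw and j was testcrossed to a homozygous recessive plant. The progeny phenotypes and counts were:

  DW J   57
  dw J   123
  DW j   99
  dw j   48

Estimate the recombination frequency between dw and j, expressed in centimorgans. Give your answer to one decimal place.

The two most frequent classes, DW j (99) and dw J (123), are the parental types, so the F1 was DW j / dw J.
The recombinant classes are DW J and dw j: 57 + 48 = 105.
Recombination frequency = 105/327 = 0.3211 ≈ 32.1%, i.e. 32.1 centimorgans.

32.1 centimorgans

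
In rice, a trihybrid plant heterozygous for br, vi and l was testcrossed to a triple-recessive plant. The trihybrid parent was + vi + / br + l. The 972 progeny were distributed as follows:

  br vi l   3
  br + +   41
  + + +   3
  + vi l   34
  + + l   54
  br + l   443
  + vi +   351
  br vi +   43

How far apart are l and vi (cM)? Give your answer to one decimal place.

The two rarest classes, + + + and br vi l, are the double crossovers. Comparing them with the parentals, only the vi allele has switched, so vi is the middle locus and the order is br – vi – l.
Crossovers in the vi–l interval produce the single-crossover classes + vi l and br + + (34 + 41 = 75) plus the double crossovers (6).
RF(vi–l) = (75 + 6) / 972 = 81/972 = 0.0833 → 8.3 cM.

8.3 cM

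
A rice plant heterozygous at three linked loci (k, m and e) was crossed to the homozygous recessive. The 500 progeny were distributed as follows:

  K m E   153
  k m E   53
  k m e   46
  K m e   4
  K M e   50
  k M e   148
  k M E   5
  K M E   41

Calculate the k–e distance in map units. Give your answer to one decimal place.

22.4 map units

The two most frequent reciprocal classes, K m E and k M e, are the parental types, so the F1 was K m E / k M e.
The two rarest classes, K m e and k M E, are the double crossovers. Comparing them with the parentals, only the e allele has switched, so e is the middle locus and the order is m – e – k.
Crossovers in the e–k interval produce the single-crossover classes k m E and K M e (53 + 50 = 103) plus the double crossovers (9).
RF(e–k) = (103 + 9) / 500 = 112/500 = 0.2240 → 22.4 map units.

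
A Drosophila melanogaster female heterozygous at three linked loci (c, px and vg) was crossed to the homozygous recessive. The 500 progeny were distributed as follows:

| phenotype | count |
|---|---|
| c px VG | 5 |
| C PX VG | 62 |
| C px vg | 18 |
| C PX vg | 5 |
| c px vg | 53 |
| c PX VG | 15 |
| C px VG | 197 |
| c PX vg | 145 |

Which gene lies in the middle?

The two most frequent reciprocal classes, C px VG and c PX vg, are the parental types, so the F1 was C px VG / c PX vg.
The two rarest classes, c px VG and C PX vg, are the double crossovers. Comparing them with the parentals, only the c allele has switched, so c is the middle locus and the order is px – c – vg.

c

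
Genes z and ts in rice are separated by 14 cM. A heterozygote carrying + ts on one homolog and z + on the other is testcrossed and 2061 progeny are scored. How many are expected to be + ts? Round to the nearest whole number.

A map distance of 14 cM corresponds to a recombination frequency of 0.140.
The F1 is + ts / z +, so + ts is a parental gamete class with expected frequency (1 − r)/2 = 0.860/2 = 0.4300.
Expected number = 0.4300 × 2061 = 886.23 ≈ 886.

886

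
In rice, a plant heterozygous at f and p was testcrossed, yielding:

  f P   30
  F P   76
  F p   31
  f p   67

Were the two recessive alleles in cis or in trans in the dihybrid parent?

cis

The two most frequent classes are F P (76) and f p (67); these are the parental (non-recombinant) types.
So the F1 carried F P on one chromosome and f p on the other — the recessive alleles are on the same chromosome (cis / coupling).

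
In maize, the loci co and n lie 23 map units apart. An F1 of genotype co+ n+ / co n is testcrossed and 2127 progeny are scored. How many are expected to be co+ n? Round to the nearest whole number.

A map distance of 23 map units corresponds to a recombination frequency of 0.230.
The F1 is co+ n+ / co n, so co+ n is a recombinant gamete class with expected frequency r/2 = 0.230/2 = 0.1150.
Expected number = 0.1150 × 2127 = 244.61 ≈ 245.

245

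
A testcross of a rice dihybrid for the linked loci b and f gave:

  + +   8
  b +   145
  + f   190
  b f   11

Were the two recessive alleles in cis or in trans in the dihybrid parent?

The two most frequent classes are + f (190) and b + (145); these are the parental (non-recombinant) types.
So the F1 carried + f on one chromosome and b + on the other — the recessive alleles are on opposite chromosomes (trans / repulsion).

trans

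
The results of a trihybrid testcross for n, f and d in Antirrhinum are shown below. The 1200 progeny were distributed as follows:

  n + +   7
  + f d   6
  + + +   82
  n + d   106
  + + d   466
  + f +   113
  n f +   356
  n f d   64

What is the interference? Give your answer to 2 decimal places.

The two most frequent reciprocal classes, + + d and n f +, are the parental types, so the F1 was + + d / n f +.
The two rarest classes, + f d and n + +, are the double crossovers. Comparing them with the parentals, only the f allele has switched, so f is the middle locus and the order is d – f – n.
d–f: (146 + 13)/1200 = 0.1325; f–n: (219 + 13)/1200 = 0.1933.
Expected DCO frequency = 0.1325 × 0.1933 ≈ 0.02561; observed = 13/1200 ≈ 0.01083.
Coefficient of coincidence = 0.01083/0.02561 ≈ 0.42; interference = 1 − 0.42 = 0.58.

0.58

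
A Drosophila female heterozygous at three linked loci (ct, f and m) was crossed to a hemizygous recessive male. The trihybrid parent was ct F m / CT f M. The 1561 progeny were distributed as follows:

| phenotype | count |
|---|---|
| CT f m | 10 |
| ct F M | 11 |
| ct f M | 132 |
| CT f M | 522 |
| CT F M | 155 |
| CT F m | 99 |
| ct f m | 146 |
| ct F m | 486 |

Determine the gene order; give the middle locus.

m

The two rarest classes, ct F M and CT f m, are the double crossovers. Comparing them with the parentals, only the m allele has switched, so m is the middle locus and the order is ct – m – f.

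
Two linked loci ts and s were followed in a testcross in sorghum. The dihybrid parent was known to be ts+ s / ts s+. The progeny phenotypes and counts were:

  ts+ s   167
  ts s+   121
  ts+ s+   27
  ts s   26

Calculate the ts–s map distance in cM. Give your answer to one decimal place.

The recombinant classes are ts+ s+ and ts s: 27 + 26 = 53.
Recombination frequency = 53/341 = 0.1554 ≈ 15.5%, i.e. 15.5 cM.

15.5 cM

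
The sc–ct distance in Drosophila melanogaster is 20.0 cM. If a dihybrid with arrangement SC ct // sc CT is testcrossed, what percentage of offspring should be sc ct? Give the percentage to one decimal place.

10.0%

A map distance of 20.0 cM corresponds to a recombination frequency of 0.200.
The F1 is SC ct / sc CT, so sc ct is a recombinant gamete class with expected frequency r/2 = 0.200/2 = 0.1000.
That is 0.1000 = 10.0% of the progeny.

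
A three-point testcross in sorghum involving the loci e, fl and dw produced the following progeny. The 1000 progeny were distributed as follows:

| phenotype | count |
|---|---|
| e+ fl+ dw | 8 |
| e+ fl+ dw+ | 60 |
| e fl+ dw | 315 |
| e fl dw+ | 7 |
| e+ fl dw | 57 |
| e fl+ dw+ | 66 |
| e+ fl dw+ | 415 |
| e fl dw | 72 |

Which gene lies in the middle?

e

The two most frequent reciprocal classes, e+ fl dw+ and e fl+ dw, are the parental types, so the F1 was e+ fl dw+ / e fl+ dw.
The two rarest classes, e fl dw+ and e+ fl+ dw, are the double crossovers. Comparing them with the parentals, only the e allele has switched, so e is the middle locus and the order is fl – e – dw.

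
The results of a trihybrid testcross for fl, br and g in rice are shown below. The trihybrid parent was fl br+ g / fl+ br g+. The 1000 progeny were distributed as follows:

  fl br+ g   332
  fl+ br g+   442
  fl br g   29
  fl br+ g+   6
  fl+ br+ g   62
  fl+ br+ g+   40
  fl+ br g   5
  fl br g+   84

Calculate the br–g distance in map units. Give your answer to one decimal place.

8.0 map units

The two rarest classes, fl br+ g+ and fl+ br g, are the double crossovers. Comparing them with the parentals, only the g allele has switched, so g is the middle locus and the order is fl – g – br.
Crossovers in the g–br interval produce the single-crossover classes fl br g and fl+ br+ g+ (29 + 40 = 69) plus the double crossovers (11).
RF(g–br) = (69 + 11) / 1000 = 80/1000 = 0.0800 → 8.0 map units.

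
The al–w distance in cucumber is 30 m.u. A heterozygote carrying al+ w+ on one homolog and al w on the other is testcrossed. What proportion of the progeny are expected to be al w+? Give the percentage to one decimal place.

15.0%

A map distance of 30 m.u. corresponds to a recombination frequency of 0.300.
The F1 is al+ w+ / al w, so al w+ is a recombinant gamete class with expected frequency r/2 = 0.300/2 = 0.1500.
That is 0.1500 = 15.0% of the progeny.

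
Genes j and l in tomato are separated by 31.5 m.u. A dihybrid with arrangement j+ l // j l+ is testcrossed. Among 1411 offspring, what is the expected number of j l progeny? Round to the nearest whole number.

A map distance of 31.5 m.u. corresponds to a recombination frequency of 0.315.
The F1 is j+ l / j l+, so j l is a recombinant gamete class with expected frequency r/2 = 0.315/2 = 0.1575.
Expected number = 0.1575 × 1411 = 222.23 ≈ 222.

222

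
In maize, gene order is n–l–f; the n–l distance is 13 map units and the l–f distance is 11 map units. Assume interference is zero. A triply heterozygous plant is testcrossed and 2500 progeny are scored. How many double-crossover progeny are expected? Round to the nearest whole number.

Map distances give recombination frequencies of 0.130 and 0.110 for the two intervals.
With no interference, expected double-crossover frequency = 0.130 × 0.110 = 0.01430.
Expected number = 0.01430 × 2500 = 35.75 ≈ 36.

36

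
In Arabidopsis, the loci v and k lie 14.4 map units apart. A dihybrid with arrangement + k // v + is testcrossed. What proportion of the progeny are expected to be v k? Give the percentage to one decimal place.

A map distance of 14.4 map units corresponds to a recombination frequency of 0.144.
The F1 is + k / v +, so v k is a recombinant gamete class with expected frequency r/2 = 0.144/2 = 0.0720.
That is 0.0720 = 7.2% of the progeny.

7.2%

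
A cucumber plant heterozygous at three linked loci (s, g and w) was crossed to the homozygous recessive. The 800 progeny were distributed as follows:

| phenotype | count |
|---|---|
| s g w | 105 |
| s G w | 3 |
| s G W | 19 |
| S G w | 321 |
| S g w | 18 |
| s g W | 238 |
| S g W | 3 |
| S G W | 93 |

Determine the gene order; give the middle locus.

The two most frequent reciprocal classes, S G w and s g W, are the parental types, so the F1 was S G w / s g W.
The two rarest classes, s G w and S g W, are the double crossovers. Comparing them with the parentals, only the s allele has switched, so s is the middle locus and the order is w – s – g.

s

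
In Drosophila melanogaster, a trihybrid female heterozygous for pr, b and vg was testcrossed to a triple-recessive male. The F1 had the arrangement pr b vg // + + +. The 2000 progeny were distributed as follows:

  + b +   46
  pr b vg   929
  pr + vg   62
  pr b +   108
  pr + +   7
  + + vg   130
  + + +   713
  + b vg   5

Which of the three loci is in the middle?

The two rarest classes, + b vg and pr + +, are the double crossovers. Comparing them with the parentals, only the pr allele has switched, so pr is the middle locus and the order is vg – pr – b.

pr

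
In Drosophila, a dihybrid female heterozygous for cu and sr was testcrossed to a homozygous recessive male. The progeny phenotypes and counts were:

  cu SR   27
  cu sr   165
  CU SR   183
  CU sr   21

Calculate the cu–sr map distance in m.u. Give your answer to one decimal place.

The two most frequent classes, CU SR (183) and cu sr (165), are the parental types, so the F1 was CU SR / cu sr.
The recombinant classes are CU sr and cu SR: 21 + 27 = 48.
Recombination frequency = 48/396 = 0.1212 ≈ 12.1%, i.e. 12.1 m.u.

12.1 m.u.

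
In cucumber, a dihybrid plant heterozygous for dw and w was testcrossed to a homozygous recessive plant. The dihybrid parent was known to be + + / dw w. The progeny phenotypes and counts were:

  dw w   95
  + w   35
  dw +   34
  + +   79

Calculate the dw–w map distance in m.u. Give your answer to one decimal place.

28.4 m.u.

The recombinant classes are + w and dw +: 35 + 34 = 69.
Recombination frequency = 69/243 = 0.2840 ≈ 28.4%, i.e. 28.4 m.u.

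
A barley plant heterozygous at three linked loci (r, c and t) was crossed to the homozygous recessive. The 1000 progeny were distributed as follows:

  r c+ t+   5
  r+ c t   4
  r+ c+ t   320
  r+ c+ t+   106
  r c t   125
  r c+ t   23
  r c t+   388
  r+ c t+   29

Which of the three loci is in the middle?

c

The two most frequent reciprocal classes, r c t+ and r+ c+ t, are the parental types, so the F1 was r c t+ / r+ c+ t.
The two rarest classes, r c+ t+ and r+ c t, are the double crossovers. Comparing them with the parentals, only the c allele has switched, so c is the middle locus and the order is r – c – t.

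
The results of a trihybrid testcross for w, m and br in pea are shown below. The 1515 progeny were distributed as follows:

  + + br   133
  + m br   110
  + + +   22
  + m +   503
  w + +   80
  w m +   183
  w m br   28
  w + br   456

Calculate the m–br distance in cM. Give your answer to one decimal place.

The two most frequent reciprocal classes, w + br and + m +, are the parental types, so the F1 was w + br / + m +.
The two rarest classes, w m br and + + +, are the double crossovers. Comparing them with the parentals, only the m allele has switched, so m is the middle locus and the order is br – m – w.
Crossovers in the br–m interval produce the single-crossover classes w + + and + m br (80 + 110 = 190) plus the double crossovers (50).
RF(br–m) = (190 + 50) / 1515 = 240/1515 = 0.1584 → 15.8 cM.

15.8 cM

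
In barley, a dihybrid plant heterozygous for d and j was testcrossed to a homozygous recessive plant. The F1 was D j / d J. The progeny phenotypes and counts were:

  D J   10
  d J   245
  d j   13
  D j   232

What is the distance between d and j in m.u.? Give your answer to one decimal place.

The recombinant classes are D J and d j: 10 + 13 = 23.
Recombination frequency = 23/500 = 0.0460 ≈ 4.6%, i.e. 4.6 m.u.

4.6 m.u.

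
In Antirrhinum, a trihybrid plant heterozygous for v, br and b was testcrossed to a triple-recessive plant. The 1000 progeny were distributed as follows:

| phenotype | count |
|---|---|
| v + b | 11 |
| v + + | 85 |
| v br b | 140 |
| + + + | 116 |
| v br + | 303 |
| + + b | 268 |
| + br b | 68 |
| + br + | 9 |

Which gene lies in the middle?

v

The two most frequent reciprocal classes, + + b and v br +, are the parental types, so the F1 was + + b / v br +.
The two rarest classes, v + b and + br +, are the double crossovers. Comparing them with the parentals, only the v allele has switched, so v is the middle locus and the order is br – v – b.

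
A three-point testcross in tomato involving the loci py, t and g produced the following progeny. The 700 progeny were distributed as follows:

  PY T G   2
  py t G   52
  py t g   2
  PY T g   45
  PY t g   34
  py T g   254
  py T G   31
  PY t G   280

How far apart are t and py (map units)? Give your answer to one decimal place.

14.4 map units

The two most frequent reciprocal classes, py T g and PY t G, are the parental types, so the F1 was py T g / PY t G.
The two rarest classes, py t g and PY T G, are the double crossovers. Comparing them with the parentals, only the t allele has switched, so t is the middle locus and the order is g – t – py.
Crossovers in the t–py interval produce the single-crossover classes PY T g and py t G (45 + 52 = 97) plus the double crossovers (4).
RF(t–py) = (97 + 4) / 700 = 101/700 = 0.1443 → 14.4 map units.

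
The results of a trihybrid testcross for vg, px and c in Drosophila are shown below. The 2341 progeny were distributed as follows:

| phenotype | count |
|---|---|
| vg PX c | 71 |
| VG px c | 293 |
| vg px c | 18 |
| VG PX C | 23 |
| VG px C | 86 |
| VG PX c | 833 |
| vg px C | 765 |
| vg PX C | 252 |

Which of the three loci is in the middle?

The two most frequent reciprocal classes, VG PX c and vg px C, are the parental types, so the F1 was VG PX c / vg px C.
The two rarest classes, VG PX C and vg px c, are the double crossovers. Comparing them with the parentals, only the c allele has switched, so c is the middle locus and the order is vg – c – px.

c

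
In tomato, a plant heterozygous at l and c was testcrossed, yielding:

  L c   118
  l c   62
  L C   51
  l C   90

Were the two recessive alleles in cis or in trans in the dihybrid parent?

The two most frequent classes are L c (118) and l C (90); these are the parental (non-recombinant) types.
So the F1 carried L c on one chromosome and l C on the other — the recessive alleles are on opposite chromosomes (trans / repulsion).

trans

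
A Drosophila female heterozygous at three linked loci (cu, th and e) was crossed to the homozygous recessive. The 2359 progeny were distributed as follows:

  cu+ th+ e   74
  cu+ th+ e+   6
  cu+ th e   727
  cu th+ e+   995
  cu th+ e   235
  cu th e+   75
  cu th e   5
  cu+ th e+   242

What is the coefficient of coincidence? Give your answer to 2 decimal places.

The two most frequent reciprocal classes, cu th+ e+ and cu+ th e, are the parental types, so the F1 was cu th+ e+ / cu+ th e.
The two rarest classes, cu+ th+ e+ and cu th e, are the double crossovers. Comparing them with the parentals, only the cu allele has switched, so cu is the middle locus and the order is e – cu – th.
e–cu: (477 + 11)/2359 = 0.2069; cu–th: (149 + 11)/2359 = 0.0678.
Expected DCO frequency = 0.2069 × 0.0678 ≈ 0.01403; observed = 11/2359 ≈ 0.00466.
Coefficient of coincidence = 0.00466/0.01403 ≈ 0.33.

0.33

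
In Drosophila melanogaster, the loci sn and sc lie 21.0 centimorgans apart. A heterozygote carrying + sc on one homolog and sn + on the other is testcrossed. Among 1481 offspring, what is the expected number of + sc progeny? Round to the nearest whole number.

A map distance of 21.0 centimorgans corresponds to a recombination frequency of 0.210.
The F1 is + sc / sn +, so + sc is a parental gamete class with expected frequency (1 − r)/2 = 0.790/2 = 0.3950.
Expected number = 0.3950 × 1481 = 585.00 ≈ 585.

585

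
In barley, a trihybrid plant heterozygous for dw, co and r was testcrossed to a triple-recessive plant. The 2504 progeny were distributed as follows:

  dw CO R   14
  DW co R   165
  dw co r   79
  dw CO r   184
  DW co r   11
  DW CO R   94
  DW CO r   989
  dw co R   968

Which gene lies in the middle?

The two most frequent reciprocal classes, dw co R and DW CO r, are the parental types, so the F1 was dw co R / DW CO r.
The two rarest classes, dw CO R and DW co r, are the double crossovers. Comparing them with the parentals, only the co allele has switched, so co is the middle locus and the order is r – co – dw.

co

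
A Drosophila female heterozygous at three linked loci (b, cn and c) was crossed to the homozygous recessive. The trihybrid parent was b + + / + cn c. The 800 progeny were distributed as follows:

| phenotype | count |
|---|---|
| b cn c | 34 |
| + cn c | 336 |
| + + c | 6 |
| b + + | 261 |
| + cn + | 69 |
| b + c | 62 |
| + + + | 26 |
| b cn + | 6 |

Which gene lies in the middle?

cn

The two rarest classes, b cn + and + + c, are the double crossovers. Comparing them with the parentals, only the cn allele has switched, so cn is the middle locus and the order is c – cn – b.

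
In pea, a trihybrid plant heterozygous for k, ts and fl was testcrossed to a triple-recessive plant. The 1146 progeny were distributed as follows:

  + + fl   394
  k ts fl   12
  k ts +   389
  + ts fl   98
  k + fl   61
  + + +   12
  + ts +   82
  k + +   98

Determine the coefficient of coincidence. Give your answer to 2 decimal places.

0.75

The two most frequent reciprocal classes, k ts + and + + fl, are the parental types, so the F1 was k ts + / + + fl.
The two rarest classes, k ts fl and + + +, are the double crossovers. Comparing them with the parentals, only the fl allele has switched, so fl is the middle locus and the order is ts – fl – k.
ts–fl: (196 + 24)/1146 = 0.1920; fl–k: (143 + 24)/1146 = 0.1457.
Expected DCO frequency = 0.1920 × 0.1457 ≈ 0.02797; observed = 24/1146 ≈ 0.02094.
Coefficient of coincidence = 0.02094/0.02797 ≈ 0.75.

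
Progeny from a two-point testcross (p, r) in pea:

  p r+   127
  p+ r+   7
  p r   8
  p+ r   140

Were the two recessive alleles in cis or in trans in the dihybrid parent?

trans

The two most frequent classes are p+ r (140) and p r+ (127); these are the parental (non-recombinant) types.
So the F1 carried p+ r on one chromosome and p r+ on the other — the recessive alleles are on opposite chromosomes (trans / repulsion).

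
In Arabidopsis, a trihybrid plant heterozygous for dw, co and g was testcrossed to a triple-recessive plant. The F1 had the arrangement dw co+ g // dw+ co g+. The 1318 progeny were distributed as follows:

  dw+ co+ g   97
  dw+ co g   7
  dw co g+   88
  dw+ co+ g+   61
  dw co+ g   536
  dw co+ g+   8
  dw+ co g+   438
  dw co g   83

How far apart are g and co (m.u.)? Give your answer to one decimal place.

The two rarest classes, dw co+ g+ and dw+ co g, are the double crossovers. Comparing them with the parentals, only the g allele has switched, so g is the middle locus and the order is co – g – dw.
Crossovers in the co–g interval produce the single-crossover classes dw co g and dw+ co+ g+ (83 + 61 = 144) plus the double crossovers (15).
RF(co–g) = (144 + 15) / 1318 = 159/1318 = 0.1206 → 12.1 m.u.

12.1 m.u.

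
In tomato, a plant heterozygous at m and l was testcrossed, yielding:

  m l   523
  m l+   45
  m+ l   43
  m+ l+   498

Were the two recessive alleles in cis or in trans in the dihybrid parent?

The two most frequent classes are m+ l+ (498) and m l (523); these are the parental (non-recombinant) types.
So the F1 carried m+ l+ on one chromosome and m l on the other — the recessive alleles are on the same chromosome (cis / coupling).

cis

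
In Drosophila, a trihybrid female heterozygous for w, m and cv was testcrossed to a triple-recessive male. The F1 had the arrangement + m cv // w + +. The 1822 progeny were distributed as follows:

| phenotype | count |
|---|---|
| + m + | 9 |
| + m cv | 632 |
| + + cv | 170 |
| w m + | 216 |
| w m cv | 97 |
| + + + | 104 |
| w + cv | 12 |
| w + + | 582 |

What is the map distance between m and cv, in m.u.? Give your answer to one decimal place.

22.3 m.u.

The two rarest classes, + m + and w + cv, are the double crossovers. Comparing them with the parentals, only the cv allele has switched, so cv is the middle locus and the order is m – cv – w.
Crossovers in the m–cv interval produce the single-crossover classes + + cv and w m + (170 + 216 = 386) plus the double crossovers (21).
RF(m–cv) = (386 + 21) / 1822 = 407/1822 = 0.2234 → 22.3 m.u.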